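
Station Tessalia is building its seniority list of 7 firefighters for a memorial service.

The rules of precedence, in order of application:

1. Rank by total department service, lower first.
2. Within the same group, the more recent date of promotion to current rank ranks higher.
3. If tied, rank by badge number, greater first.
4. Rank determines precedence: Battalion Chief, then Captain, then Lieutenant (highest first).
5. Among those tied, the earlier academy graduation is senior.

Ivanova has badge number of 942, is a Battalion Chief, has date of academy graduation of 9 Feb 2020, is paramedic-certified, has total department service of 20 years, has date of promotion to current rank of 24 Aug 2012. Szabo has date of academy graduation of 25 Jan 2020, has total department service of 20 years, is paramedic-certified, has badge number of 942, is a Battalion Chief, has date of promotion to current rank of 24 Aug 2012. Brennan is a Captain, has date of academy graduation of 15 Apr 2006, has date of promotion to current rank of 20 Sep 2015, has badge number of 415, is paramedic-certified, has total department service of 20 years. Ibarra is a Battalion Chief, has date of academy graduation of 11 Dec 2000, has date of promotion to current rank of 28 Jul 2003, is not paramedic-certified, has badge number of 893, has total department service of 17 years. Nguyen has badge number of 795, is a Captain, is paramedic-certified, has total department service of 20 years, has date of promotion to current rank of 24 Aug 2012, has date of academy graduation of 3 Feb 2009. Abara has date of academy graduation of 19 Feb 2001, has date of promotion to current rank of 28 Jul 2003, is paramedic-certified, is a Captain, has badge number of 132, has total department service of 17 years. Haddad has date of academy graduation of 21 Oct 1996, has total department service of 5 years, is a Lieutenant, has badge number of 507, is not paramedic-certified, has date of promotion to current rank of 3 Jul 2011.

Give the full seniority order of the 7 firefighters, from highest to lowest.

Haddad, Ibarra, Abara, Brennan, Szabo, Ivanova, Nguyen

By total department service (lower first): Haddad (5 years); then Ibarra and Abara (both 17 years); then Brennan, Szabo, Ivanova and Nguyen (each 20 years).
Ibarra and Abara both have date of promotion to current rank 28 Jul 2003, so the next rule applies.
Among Ibarra and Abara, by badge number (higher first): Ibarra (893) before Abara (132).
Among Brennan, Szabo, Ivanova and Nguyen, by date of promotion to current rank (later first): Brennan (20 Sep 2015) before Szabo, Ivanova and Nguyen (24 Aug 2012).
Among Szabo, Ivanova and Nguyen, by badge number (higher first): Szabo and Ivanova (942) before Nguyen (795).
Szabo and Ivanova are each Battalion Chief, so the next rule applies.
Among Szabo and Ivanova, by date of academy graduation (earlier first): Szabo (25 Jan 2020) before Ivanova (9 Feb 2020).
Full order: Haddad, Ibarra, Abara, Brennan, Szabo, Ivanova, Nguyen.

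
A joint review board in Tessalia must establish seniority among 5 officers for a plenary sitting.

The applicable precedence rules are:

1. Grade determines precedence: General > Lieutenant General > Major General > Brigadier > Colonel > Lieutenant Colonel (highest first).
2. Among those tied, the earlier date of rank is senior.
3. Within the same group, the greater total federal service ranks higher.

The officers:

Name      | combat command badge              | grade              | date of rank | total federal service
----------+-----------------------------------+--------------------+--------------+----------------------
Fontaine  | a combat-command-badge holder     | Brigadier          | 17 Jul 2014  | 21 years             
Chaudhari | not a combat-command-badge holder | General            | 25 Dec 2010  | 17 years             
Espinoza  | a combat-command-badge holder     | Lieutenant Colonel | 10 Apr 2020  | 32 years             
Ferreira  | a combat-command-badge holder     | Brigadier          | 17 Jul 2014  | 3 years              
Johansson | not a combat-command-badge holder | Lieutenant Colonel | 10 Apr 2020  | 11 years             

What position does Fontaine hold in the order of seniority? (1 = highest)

By grade: Chaudhari (General); then Fontaine and Ferreira (Brigadier); then Espinoza and Johansson (Lieutenant Colonel).
Fontaine and Ferreira both have date of rank 17 Jul 2014, so the next rule applies.
Among Fontaine and Ferreira, by total federal service (higher first): Fontaine (21 years) before Ferreira (3 years).
Espinoza and Johansson both have date of rank 10 Apr 2020, so the next rule applies.
Among Espinoza and Johansson, by total federal service (higher first): Espinoza (32 years) before Johansson (11 years).
Order: Chaudhari, Fontaine, Ferreira, Espinoza, Johansson. So position 2.

2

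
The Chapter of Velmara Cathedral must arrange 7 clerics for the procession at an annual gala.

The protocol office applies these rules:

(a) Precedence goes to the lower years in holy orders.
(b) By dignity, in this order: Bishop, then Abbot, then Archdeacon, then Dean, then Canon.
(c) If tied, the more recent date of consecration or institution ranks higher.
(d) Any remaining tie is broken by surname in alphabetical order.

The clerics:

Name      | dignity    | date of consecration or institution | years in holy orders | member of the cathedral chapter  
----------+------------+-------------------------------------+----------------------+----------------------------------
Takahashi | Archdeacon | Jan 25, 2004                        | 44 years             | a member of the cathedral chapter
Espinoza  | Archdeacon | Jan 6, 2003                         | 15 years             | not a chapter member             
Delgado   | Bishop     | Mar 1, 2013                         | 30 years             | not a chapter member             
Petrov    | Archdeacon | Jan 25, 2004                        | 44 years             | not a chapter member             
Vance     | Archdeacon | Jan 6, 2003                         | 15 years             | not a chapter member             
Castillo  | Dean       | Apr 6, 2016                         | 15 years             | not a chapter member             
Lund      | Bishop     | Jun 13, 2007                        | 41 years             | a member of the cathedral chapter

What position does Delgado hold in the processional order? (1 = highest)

4

By years in holy orders (lower first): Espinoza, Vance and Castillo (each 15 years); then Delgado (30 years); then Lund (41 years); then Petrov and Takahashi (both 44 years).
Among Espinoza, Vance and Castillo, by dignity: Espinoza and Vance (Archdeacon) before Castillo (Dean).
Espinoza and Vance both have date of consecration or institution Jan 6, 2003, so the next rule applies.
Among Espinoza and Vance, alphabetically by surname: Espinoza before Vance.
Petrov and Takahashi are each Archdeacon, so the next rule applies.
Petrov and Takahashi both have date of consecration or institution Jan 25, 2004, so the next rule applies.
Among Petrov and Takahashi, alphabetically by surname: Petrov before Takahashi.
Order: Espinoza, Vance, Castillo, Delgado, Lund, Petrov, Takahashi. So position 4.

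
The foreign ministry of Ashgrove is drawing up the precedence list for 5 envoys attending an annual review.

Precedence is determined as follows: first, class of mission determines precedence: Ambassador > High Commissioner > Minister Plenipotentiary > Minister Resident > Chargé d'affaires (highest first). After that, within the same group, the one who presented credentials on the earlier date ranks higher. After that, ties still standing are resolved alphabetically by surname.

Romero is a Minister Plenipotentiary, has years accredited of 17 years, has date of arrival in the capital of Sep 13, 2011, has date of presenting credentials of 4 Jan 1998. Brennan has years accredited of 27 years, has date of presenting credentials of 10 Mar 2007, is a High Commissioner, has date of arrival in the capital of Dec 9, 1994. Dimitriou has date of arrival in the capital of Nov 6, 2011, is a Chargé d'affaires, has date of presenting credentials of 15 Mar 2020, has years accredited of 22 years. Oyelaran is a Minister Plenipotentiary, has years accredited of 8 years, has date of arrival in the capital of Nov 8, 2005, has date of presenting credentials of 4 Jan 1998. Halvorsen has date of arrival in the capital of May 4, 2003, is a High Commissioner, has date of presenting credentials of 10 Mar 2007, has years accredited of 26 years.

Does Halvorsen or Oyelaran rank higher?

By class of mission: Brennan and Halvorsen (High Commissioner); then Oyelaran and Romero (Minister Plenipotentiary); then Dimitriou (Chargé d'affaires).
Brennan and Halvorsen both have date of presenting credentials 10 Mar 2007, so the next rule applies.
Among Brennan and Halvorsen, alphabetically by surname: Brennan before Halvorsen.
Oyelaran and Romero both have date of presenting credentials 4 Jan 1998, so the next rule applies.
Among Oyelaran and Romero, alphabetically by surname: Oyelaran before Romero.
So Halvorsen takes precedence.

Halvorsen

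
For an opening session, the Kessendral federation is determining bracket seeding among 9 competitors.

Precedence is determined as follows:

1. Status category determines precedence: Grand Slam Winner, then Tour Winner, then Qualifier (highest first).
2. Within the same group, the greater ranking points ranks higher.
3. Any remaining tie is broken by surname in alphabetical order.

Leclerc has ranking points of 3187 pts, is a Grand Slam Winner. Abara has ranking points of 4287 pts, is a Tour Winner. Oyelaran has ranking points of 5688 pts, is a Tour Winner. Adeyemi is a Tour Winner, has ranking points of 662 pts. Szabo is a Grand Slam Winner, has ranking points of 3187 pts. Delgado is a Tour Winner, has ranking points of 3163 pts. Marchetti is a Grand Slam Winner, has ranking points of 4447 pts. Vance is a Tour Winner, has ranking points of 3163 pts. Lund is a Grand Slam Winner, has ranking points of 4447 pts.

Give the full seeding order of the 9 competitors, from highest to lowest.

By status category: Lund, Marchetti, Leclerc and Szabo (Grand Slam Winner); then Oyelaran, Abara, Delgado, Vance and Adeyemi (Tour Winner).
Among Lund, Marchetti, Leclerc and Szabo, by ranking points (higher first): Lund and Marchetti (4447 pts) before Leclerc and Szabo (3187 pts).
Among Lund and Marchetti, alphabetically by surname: Lund before Marchetti.
Among Leclerc and Szabo, alphabetically by surname: Leclerc before Szabo.
Among Oyelaran, Abara, Delgado, Vance and Adeyemi, by ranking points (higher first): Oyelaran (5688 pts) before Abara (4287 pts) before Delgado and Vance (3163 pts) before Adeyemi (662 pts).
Among Delgado and Vance, alphabetically by surname: Delgado before Vance.
Full order: Lund, Marchetti, Leclerc, Szabo, Oyelaran, Abara, Delgado, Vance, Adeyemi.

Lund, Marchetti, Leclerc, Szabo, Oyelaran, Abara, Delgado, Vance, Adeyemi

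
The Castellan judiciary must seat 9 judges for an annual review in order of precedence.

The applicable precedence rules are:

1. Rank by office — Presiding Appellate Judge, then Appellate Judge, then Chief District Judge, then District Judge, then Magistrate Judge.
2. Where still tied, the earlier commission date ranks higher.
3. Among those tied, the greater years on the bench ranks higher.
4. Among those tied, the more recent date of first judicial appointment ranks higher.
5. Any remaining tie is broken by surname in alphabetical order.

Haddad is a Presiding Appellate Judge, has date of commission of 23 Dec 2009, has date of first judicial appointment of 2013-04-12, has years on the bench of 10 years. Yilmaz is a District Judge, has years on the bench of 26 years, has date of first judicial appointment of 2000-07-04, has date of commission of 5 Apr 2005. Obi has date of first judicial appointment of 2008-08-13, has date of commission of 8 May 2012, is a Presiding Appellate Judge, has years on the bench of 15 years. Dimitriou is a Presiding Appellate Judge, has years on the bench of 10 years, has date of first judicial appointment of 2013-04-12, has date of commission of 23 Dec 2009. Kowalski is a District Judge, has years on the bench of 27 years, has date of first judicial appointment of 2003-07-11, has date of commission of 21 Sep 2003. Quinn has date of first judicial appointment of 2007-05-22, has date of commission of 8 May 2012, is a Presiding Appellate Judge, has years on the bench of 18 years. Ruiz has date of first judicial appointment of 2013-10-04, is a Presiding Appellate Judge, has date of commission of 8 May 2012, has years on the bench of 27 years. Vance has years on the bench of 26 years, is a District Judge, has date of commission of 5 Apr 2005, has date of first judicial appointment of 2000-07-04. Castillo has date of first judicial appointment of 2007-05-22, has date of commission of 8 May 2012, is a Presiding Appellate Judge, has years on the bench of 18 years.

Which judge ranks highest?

Dimitriou

By office: Dimitriou, Haddad, Ruiz, Castillo, Quinn and Obi (Presiding Appellate Judge); then Kowalski, Vance and Yilmaz (District Judge).
Among Dimitriou, Haddad, Ruiz, Castillo, Quinn and Obi, by date of commission (earlier first): Dimitriou and Haddad (23 Dec 2009) before Ruiz, Castillo, Quinn and Obi (8 May 2012).
Dimitriou and Haddad both have years on the bench 10 years, so the next rule applies.
Dimitriou and Haddad both have date of first judicial appointment 2013-04-12, so the next rule applies.
Among Dimitriou and Haddad, alphabetically by surname: Dimitriou before Haddad.
Among Ruiz, Castillo, Quinn and Obi, by years on the bench (higher first): Ruiz (27 years) before Castillo and Quinn (18 years) before Obi (15 years).
Castillo and Quinn both have date of first judicial appointment 2007-05-22, so the next rule applies.
Among Castillo and Quinn, alphabetically by surname: Castillo before Quinn.
Among Kowalski, Vance and Yilmaz, by date of commission (earlier first): Kowalski (21 Sep 2003) before Vance and Yilmaz (5 Apr 2005).
Vance and Yilmaz both have years on the bench 26 years, so the next rule applies.
Vance and Yilmaz both have date of first judicial appointment 2000-07-04, so the next rule applies.
Among Vance and Yilmaz, alphabetically by surname: Vance before Yilmaz.
Order: Dimitriou, Haddad, Ruiz, Castillo, Quinn, Obi, Kowalski, Vance, Yilmaz.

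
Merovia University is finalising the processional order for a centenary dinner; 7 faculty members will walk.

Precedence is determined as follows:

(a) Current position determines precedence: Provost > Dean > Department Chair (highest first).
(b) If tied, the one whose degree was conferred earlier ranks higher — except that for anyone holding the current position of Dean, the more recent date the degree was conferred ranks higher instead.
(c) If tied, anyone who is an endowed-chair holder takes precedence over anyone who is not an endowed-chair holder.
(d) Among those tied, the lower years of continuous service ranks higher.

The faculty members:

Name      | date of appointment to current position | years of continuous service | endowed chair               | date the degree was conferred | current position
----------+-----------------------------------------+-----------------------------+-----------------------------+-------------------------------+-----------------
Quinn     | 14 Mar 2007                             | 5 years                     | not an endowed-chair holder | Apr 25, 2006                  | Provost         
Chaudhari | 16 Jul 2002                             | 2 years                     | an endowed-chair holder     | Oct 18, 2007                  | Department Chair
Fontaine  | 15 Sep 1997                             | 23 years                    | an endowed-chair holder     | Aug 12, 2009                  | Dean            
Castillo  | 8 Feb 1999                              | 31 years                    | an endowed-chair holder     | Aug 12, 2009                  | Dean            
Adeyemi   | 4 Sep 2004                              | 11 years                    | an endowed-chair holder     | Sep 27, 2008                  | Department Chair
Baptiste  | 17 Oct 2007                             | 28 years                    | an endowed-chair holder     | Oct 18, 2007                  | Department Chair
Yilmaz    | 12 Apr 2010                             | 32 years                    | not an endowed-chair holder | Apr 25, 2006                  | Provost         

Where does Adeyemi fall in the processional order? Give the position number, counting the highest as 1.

By current position: Quinn and Yilmaz (Provost); then Fontaine and Castillo (Dean); then Chaudhari, Baptiste and Adeyemi (Department Chair).
Quinn and Yilmaz both have date the degree was conferred Apr 25, 2006, so the next rule applies.
Quinn and Yilmaz are each not an endowed-chair holder, so the next rule applies.
Among Quinn and Yilmaz, by years of continuous service (lower first): Quinn (5 years) before Yilmaz (32 years).
Fontaine and Castillo both have date the degree was conferred Aug 12, 2009, so the next rule applies.
Fontaine and Castillo are each an endowed-chair holder, so the next rule applies.
Among Fontaine and Castillo, by years of continuous service (lower first): Fontaine (23 years) before Castillo (31 years).
Among Chaudhari, Baptiste and Adeyemi, by date the degree was conferred (earlier first): Chaudhari and Baptiste (Oct 18, 2007) before Adeyemi (Sep 27, 2008).
Chaudhari and Baptiste are each an endowed-chair holder, so the next rule applies.
Among Chaudhari and Baptiste, by years of continuous service (lower first): Chaudhari (2 years) before Baptiste (28 years).
Order: Quinn, Yilmaz, Fontaine, Castillo, Chaudhari, Baptiste, Adeyemi. So position 7.

7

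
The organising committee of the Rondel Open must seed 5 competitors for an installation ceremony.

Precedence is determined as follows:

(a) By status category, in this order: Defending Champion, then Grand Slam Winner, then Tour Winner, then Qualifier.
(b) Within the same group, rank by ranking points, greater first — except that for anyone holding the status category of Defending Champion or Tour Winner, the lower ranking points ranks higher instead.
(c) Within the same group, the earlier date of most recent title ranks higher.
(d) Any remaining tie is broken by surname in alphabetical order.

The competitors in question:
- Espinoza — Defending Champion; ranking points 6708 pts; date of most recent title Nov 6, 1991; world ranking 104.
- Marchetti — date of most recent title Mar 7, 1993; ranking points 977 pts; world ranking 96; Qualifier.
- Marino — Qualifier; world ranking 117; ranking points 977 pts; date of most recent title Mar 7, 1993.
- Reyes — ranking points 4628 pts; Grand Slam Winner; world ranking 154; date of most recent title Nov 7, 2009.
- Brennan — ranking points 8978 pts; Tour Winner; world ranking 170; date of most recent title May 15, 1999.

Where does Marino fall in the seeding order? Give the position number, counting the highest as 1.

5

By status category: Espinoza (Defending Champion); then Reyes (Grand Slam Winner); then Brennan (Tour Winner); then Marchetti and Marino (Qualifier).
Marchetti and Marino both have ranking points 977 pts, so the next rule applies.
Marchetti and Marino both have date of most recent title Mar 7, 1993, so the next rule applies.
Among Marchetti and Marino, alphabetically by surname: Marchetti before Marino.
Order: Espinoza, Reyes, Brennan, Marchetti, Marino. So position 5.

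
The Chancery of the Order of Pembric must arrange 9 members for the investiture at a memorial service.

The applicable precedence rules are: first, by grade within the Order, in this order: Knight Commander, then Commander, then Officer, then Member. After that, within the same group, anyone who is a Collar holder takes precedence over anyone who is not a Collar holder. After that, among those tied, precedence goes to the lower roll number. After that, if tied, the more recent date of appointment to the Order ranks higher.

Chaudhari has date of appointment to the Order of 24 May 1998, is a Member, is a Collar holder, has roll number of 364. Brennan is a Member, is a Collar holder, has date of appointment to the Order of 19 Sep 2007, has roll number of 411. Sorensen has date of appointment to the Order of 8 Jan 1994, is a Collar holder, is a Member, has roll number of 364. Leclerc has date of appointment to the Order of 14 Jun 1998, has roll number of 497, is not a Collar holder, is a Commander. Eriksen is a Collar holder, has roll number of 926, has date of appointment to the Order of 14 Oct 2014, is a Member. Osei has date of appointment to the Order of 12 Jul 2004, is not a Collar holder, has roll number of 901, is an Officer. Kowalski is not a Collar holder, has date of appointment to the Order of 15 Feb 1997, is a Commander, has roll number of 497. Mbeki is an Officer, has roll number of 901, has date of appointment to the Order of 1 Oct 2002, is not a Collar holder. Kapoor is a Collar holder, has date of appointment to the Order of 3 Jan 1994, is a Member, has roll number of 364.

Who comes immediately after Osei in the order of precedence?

By grade within the Order: Leclerc and Kowalski (Commander); then Osei and Mbeki (Officer); then Chaudhari, Sorensen, Kapoor, Brennan and Eriksen (Member).
Leclerc and Kowalski are each not a Collar holder, so the next rule applies.
Leclerc and Kowalski both have roll number 497, so the next rule applies.
Among Leclerc and Kowalski, by date of appointment to the Order (later first): Leclerc (14 Jun 1998) before Kowalski (15 Feb 1997).
Osei and Mbeki are each not a Collar holder, so the next rule applies.
Osei and Mbeki both have roll number 901, so the next rule applies.
Among Osei and Mbeki, by date of appointment to the Order (later first): Osei (12 Jul 2004) before Mbeki (1 Oct 2002).
Chaudhari, Sorensen, Kapoor, Brennan and Eriksen are each a Collar holder, so the next rule applies.
Among Chaudhari, Sorensen, Kapoor, Brennan and Eriksen, by roll number (lower first): Chaudhari, Sorensen and Kapoor (364) before Brennan (411) before Eriksen (926).
Among Chaudhari, Sorensen and Kapoor, by date of appointment to the Order (later first): Chaudhari (24 May 1998) before Sorensen (8 Jan 1994) before Kapoor (3 Jan 1994).
Order: Leclerc, Kowalski, Osei, Mbeki, Chaudhari, Sorensen, Kapoor, Brennan, Eriksen.

Mbeki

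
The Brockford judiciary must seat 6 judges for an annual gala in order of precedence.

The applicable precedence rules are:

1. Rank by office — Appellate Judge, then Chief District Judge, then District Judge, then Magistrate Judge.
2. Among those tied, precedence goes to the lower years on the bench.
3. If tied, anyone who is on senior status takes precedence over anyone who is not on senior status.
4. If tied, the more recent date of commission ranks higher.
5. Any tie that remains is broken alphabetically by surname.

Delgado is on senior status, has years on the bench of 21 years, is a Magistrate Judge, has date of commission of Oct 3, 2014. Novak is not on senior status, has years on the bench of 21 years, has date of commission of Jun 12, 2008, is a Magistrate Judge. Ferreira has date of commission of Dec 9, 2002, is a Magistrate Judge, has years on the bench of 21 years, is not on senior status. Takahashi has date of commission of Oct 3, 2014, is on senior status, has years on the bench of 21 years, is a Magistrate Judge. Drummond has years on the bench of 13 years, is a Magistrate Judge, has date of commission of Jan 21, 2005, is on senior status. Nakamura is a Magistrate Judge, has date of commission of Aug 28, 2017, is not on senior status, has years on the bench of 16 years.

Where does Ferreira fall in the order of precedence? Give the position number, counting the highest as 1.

6

By office: Drummond, Nakamura, Delgado, Takahashi, Novak and Ferreira (Magistrate Judge).
Among Drummond, Nakamura, Delgado, Takahashi, Novak and Ferreira, by years on the bench (lower first): Drummond (13 years) before Nakamura (16 years) before Delgado, Takahashi, Novak and Ferreira (21 years).
Among Delgado, Takahashi, Novak and Ferreira, on senior status before not on senior status: Delgado and Takahashi (on senior status) before Novak and Ferreira (not on senior status).
Delgado and Takahashi both have date of commission Oct 3, 2014, so the next rule applies.
Among Delgado and Takahashi, alphabetically by surname: Delgado before Takahashi.
Among Novak and Ferreira, by date of commission (later first): Novak (Jun 12, 2008) before Ferreira (Dec 9, 2002).
Order: Drummond, Nakamura, Delgado, Takahashi, Novak, Ferreira. So position 6.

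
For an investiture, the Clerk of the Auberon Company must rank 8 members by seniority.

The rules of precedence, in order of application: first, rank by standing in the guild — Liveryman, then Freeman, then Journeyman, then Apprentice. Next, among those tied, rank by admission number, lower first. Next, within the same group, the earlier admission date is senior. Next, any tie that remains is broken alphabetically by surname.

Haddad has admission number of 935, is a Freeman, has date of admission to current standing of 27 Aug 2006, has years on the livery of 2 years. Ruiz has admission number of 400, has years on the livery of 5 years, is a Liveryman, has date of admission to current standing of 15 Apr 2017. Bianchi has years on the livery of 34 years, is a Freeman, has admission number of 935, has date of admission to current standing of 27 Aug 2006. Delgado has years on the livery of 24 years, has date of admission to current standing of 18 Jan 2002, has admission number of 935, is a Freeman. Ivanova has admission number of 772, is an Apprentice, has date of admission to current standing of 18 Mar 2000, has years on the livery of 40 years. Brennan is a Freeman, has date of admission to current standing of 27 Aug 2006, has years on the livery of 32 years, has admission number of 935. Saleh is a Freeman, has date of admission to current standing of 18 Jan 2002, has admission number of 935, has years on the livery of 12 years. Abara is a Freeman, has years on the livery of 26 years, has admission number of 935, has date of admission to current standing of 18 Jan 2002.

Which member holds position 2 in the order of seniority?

By standing in the guild: Ruiz (Liveryman); then Abara, Delgado, Saleh, Bianchi, Brennan and Haddad (Freeman); then Ivanova (Apprentice).
Abara, Delgado, Saleh, Bianchi, Brennan and Haddad all have admission number 935, so the next rule applies.
Among Abara, Delgado, Saleh, Bianchi, Brennan and Haddad, by date of admission to current standing (earlier first): Abara, Delgado and Saleh (18 Jan 2002) before Bianchi, Brennan and Haddad (27 Aug 2006).
Among Abara, Delgado and Saleh, alphabetically by surname: Abara before Delgado before Saleh.
Among Bianchi, Brennan and Haddad, alphabetically by surname: Bianchi before Brennan before Haddad.
Order: Ruiz, Abara, Delgado, Saleh, Bianchi, Brennan, Haddad, Ivanova.

Abara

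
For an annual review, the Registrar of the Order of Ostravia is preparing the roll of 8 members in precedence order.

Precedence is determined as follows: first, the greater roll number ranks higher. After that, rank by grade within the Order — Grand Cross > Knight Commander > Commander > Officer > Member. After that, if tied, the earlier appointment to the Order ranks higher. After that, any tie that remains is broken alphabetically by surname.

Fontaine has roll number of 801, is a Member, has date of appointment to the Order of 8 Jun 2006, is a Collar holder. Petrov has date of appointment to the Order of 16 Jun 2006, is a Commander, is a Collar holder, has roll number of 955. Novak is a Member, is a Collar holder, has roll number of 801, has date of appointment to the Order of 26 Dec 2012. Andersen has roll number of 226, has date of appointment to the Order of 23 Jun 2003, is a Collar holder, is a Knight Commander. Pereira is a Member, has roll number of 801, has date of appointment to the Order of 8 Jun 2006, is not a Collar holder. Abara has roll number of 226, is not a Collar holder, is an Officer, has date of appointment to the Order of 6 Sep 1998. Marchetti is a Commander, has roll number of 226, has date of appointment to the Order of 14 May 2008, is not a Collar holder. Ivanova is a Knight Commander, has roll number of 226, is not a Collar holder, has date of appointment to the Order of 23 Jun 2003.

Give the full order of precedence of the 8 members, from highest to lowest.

By roll number (higher first): Petrov (955); then Fontaine, Pereira and Novak (each 801); then Andersen, Ivanova, Marchetti and Abara (each 226).
Fontaine, Pereira and Novak are each Member, so the next rule applies.
Among Fontaine, Pereira and Novak, by date of appointment to the Order (earlier first): Fontaine and Pereira (8 Jun 2006) before Novak (26 Dec 2012).
Among Fontaine and Pereira, alphabetically by surname: Fontaine before Pereira.
Among Andersen, Ivanova, Marchetti and Abara, by grade within the Order: Andersen and Ivanova (Knight Commander) before Marchetti (Commander) before Abara (Officer).
Andersen and Ivanova both have date of appointment to the Order 23 Jun 2003, so the next rule applies.
Among Andersen and Ivanova, alphabetically by surname: Andersen before Ivanova.
Full order: Petrov, Fontaine, Pereira, Novak, Andersen, Ivanova, Marchetti, Abara.

Petrov, Fontaine, Pereira, Novak, Andersen, Ivanova, Marchetti, Abara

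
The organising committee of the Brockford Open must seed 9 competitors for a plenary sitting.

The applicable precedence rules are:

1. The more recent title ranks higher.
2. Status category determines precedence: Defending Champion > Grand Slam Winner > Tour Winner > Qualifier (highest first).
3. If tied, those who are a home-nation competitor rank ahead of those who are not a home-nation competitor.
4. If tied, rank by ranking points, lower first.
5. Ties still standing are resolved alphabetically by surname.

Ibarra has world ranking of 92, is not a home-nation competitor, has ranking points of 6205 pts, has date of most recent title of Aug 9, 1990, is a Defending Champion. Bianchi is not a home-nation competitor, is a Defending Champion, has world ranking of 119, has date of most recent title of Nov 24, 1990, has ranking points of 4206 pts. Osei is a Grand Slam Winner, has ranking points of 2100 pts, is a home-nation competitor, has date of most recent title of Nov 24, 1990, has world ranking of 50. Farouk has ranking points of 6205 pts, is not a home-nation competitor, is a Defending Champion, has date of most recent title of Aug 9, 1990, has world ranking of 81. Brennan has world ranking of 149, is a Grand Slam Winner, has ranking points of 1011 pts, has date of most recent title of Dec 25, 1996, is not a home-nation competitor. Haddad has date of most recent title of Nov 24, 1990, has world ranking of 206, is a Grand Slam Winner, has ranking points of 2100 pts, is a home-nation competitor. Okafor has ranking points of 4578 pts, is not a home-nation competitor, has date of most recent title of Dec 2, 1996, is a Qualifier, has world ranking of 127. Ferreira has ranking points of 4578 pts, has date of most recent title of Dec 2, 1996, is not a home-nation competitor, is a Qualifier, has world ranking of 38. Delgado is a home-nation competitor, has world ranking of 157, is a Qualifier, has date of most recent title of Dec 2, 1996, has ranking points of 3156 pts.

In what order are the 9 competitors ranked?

Brennan, Delgado, Ferreira, Okafor, Bianchi, Haddad, Osei, Farouk, Ibarra

By date of most recent title (later first): Brennan (Dec 25, 1996); then Delgado, Ferreira and Okafor (each Dec 2, 1996); then Bianchi, Haddad and Osei (each Nov 24, 1990); then Farouk and Ibarra (both Aug 9, 1990).
Delgado, Ferreira and Okafor are each Qualifier, so the next rule applies.
Among Delgado, Ferreira and Okafor, a home-nation competitor before not a home-nation competitor: Delgado (a home-nation competitor) before Ferreira and Okafor (not a home-nation competitor).
Ferreira and Okafor both have ranking points 4578 pts, so the next rule applies.
Among Ferreira and Okafor, alphabetically by surname: Ferreira before Okafor.
Among Bianchi, Haddad and Osei, by status category: Bianchi (Defending Champion) before Haddad and Osei (Grand Slam Winner).
Haddad and Osei are each a home-nation competitor, so the next rule applies.
Haddad and Osei both have ranking points 2100 pts, so the next rule applies.
Among Haddad and Osei, alphabetically by surname: Haddad before Osei.
Farouk and Ibarra are each Defending Champion, so the next rule applies.
Farouk and Ibarra are each not a home-nation competitor, so the next rule applies.
Farouk and Ibarra both have ranking points 6205 pts, so the next rule applies.
Among Farouk and Ibarra, alphabetically by surname: Farouk before Ibarra.
Full order: Brennan, Delgado, Ferreira, Okafor, Bianchi, Haddad, Osei, Farouk, Ibarra.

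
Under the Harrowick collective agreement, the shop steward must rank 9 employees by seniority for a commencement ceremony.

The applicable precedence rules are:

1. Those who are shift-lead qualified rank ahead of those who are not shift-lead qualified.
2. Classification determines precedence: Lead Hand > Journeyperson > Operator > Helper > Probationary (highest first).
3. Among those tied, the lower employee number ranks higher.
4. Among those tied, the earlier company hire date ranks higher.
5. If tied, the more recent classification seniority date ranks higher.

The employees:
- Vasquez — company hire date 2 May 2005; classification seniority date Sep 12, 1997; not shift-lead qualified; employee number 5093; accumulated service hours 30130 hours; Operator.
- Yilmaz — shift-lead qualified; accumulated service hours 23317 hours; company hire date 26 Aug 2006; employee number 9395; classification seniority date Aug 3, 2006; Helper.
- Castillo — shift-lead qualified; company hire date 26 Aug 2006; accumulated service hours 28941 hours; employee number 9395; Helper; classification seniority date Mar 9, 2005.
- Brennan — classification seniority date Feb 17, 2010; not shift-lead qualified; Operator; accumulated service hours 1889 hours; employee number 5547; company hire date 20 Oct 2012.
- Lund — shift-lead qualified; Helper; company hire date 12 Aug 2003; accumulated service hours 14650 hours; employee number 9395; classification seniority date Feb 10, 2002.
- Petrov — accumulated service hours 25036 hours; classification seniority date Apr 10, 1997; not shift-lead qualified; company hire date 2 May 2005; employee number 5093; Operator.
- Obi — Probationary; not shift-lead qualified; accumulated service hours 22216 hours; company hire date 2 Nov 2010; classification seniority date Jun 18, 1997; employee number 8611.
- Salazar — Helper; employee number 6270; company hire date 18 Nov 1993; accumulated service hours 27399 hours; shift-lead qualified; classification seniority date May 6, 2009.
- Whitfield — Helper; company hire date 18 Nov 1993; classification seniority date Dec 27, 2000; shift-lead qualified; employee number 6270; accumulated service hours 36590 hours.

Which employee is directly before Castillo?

By the first rule: Salazar, Whitfield, Lund, Yilmaz and Castillo (each shift-lead qualified); then Vasquez, Petrov, Brennan and Obi (each not shift-lead qualified).
Salazar, Whitfield, Lund, Yilmaz and Castillo are each Helper, so the next rule applies.
Among Salazar, Whitfield, Lund, Yilmaz and Castillo, by employee number (lower first): Salazar and Whitfield (6270) before Lund, Yilmaz and Castillo (9395).
Salazar and Whitfield both have company hire date 18 Nov 1993, so the next rule applies.
Among Salazar and Whitfield, by classification seniority date (later first): Salazar (May 6, 2009) before Whitfield (Dec 27, 2000).
Among Lund, Yilmaz and Castillo, by company hire date (earlier first): Lund (12 Aug 2003) before Yilmaz and Castillo (26 Aug 2006).
Among Yilmaz and Castillo, by classification seniority date (later first): Yilmaz (Aug 3, 2006) before Castillo (Mar 9, 2005).
Among Vasquez, Petrov, Brennan and Obi, by classification: Vasquez, Petrov and Brennan (Operator) before Obi (Probationary).
Among Vasquez, Petrov and Brennan, by employee number (lower first): Vasquez and Petrov (5093) before Brennan (5547).
Vasquez and Petrov both have company hire date 2 May 2005, so the next rule applies.
Among Vasquez and Petrov, by classification seniority date (later first): Vasquez (Sep 12, 1997) before Petrov (Apr 10, 1997).
Order: Salazar, Whitfield, Lund, Yilmaz, Castillo, Vasquez, Petrov, Brennan, Obi.

Yilmaz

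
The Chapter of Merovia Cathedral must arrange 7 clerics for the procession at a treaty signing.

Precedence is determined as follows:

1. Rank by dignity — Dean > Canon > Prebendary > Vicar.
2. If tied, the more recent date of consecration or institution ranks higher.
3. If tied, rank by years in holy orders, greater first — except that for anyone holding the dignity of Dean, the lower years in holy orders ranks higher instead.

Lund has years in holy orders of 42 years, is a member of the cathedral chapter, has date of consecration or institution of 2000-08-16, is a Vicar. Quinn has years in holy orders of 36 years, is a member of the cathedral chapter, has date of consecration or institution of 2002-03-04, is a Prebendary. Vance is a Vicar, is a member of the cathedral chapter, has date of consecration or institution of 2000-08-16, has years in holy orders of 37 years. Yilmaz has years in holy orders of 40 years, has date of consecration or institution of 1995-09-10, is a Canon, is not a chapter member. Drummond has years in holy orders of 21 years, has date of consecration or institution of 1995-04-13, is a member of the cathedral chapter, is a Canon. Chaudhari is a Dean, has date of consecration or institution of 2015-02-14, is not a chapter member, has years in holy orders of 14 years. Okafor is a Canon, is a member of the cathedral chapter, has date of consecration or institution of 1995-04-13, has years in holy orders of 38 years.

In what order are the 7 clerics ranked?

Chaudhari, Yilmaz, Okafor, Drummond, Quinn, Lund, Vance

By dignity: Chaudhari (Dean); then Yilmaz, Okafor and Drummond (Canon); then Quinn (Prebendary); then Lund and Vance (Vicar).
Among Yilmaz, Okafor and Drummond, by date of consecration or institution (later first): Yilmaz (1995-09-10) before Okafor and Drummond (1995-04-13).
Among Okafor and Drummond, by years in holy orders (higher first): Okafor (38 years) before Drummond (21 years).
Lund and Vance both have date of consecration or institution 2000-08-16, so the next rule applies.
Among Lund and Vance, by years in holy orders (higher first): Lund (42 years) before Vance (37 years).
Full order: Chaudhari, Yilmaz, Okafor, Drummond, Quinn, Lund, Vance.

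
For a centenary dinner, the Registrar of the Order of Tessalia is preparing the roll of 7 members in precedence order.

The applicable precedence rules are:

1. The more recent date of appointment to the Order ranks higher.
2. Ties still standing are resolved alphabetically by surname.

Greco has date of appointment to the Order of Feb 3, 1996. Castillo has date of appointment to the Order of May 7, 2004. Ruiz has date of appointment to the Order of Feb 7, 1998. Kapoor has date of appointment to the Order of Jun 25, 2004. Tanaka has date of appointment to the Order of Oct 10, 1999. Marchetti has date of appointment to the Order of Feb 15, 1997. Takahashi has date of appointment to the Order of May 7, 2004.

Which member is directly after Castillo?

By date of appointment to the Order (later first): Kapoor (Jun 25, 2004); then Castillo and Takahashi (both May 7, 2004); then Tanaka (Oct 10, 1999); then Ruiz (Feb 7, 1998); then Marchetti (Feb 15, 1997); then Greco (Feb 3, 1996).
Among Castillo and Takahashi, alphabetically by surname: Castillo before Takahashi.
Order: Kapoor, Castillo, Takahashi, Tanaka, Ruiz, Marchetti, Greco.

Takahashi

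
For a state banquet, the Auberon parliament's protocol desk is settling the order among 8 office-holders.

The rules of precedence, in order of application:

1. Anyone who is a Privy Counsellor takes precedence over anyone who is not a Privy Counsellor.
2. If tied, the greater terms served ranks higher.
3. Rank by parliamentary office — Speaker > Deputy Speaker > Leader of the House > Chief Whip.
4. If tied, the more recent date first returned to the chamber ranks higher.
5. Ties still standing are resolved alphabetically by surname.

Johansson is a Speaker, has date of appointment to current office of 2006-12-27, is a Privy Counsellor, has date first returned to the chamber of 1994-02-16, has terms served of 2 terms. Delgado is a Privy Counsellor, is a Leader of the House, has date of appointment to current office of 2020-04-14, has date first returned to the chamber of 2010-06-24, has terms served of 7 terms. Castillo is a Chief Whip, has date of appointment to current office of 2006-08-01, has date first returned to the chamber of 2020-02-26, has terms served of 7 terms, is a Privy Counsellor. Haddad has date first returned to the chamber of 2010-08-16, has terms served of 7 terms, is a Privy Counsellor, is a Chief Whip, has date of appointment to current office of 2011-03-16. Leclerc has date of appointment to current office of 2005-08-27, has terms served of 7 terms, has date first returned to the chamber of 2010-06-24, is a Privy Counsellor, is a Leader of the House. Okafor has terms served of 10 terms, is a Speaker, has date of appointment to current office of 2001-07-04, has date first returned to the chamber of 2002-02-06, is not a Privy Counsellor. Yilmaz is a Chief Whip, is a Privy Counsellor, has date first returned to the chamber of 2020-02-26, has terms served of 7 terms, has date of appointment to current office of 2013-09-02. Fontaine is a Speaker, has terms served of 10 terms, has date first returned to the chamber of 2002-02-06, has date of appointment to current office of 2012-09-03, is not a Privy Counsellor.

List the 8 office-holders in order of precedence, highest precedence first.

By the first rule: Delgado, Leclerc, Castillo, Yilmaz, Haddad and Johansson (each a Privy Counsellor); then Fontaine and Okafor (both not a Privy Counsellor).
Among Delgado, Leclerc, Castillo, Yilmaz, Haddad and Johansson, by terms served (higher first): Delgado, Leclerc, Castillo, Yilmaz and Haddad (7 terms) before Johansson (2 terms).
Among Delgado, Leclerc, Castillo, Yilmaz and Haddad, by parliamentary office: Delgado and Leclerc (Leader of the House) before Castillo, Yilmaz and Haddad (Chief Whip).
Delgado and Leclerc both have date first returned to the chamber 2010-06-24, so the next rule applies.
Among Delgado and Leclerc, alphabetically by surname: Delgado before Leclerc.
Among Castillo, Yilmaz and Haddad, by date first returned to the chamber (later first): Castillo and Yilmaz (2020-02-26) before Haddad (2010-08-16).
Among Castillo and Yilmaz, alphabetically by surname: Castillo before Yilmaz.
Fontaine and Okafor both have terms served 10 terms, so the next rule applies.
Fontaine and Okafor are each Speaker, so the next rule applies.
Fontaine and Okafor both have date first returned to the chamber 2002-02-06, so the next rule applies.
Among Fontaine and Okafor, alphabetically by surname: Fontaine before Okafor.
Full order: Delgado, Leclerc, Castillo, Yilmaz, Haddad, Johansson, Fontaine, Okafor.

Delgado, Leclerc, Castillo, Yilmaz, Haddad, Johansson, Fontaine, Okafor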